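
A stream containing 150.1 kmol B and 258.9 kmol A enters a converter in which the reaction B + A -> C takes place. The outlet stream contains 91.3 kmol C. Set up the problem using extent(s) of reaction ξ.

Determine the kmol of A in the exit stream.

For C: n = n₀ + 1ξ → 91.3 = 0 + 1ξ, giving ξ = 91.3 kmol.
Outlet amounts (n = n₀ + ν ξ):
  B: 150.1 − 1(91.3) = 58.8
  A: 258.9 − 1(91.3) = 167.6
  C: 0 + 1(91.3) = 91.3

168 kmol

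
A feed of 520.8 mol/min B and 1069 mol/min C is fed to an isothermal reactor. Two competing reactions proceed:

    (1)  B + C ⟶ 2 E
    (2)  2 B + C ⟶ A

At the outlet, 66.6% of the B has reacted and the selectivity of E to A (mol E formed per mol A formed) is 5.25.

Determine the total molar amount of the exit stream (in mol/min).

Conversion of B: B consumed = 0.666 × 520.8 = 346.9 mol/min = 1ξ₁ + 2ξ₂.
Selectivity: 2ξ₁ / (1ξ₂) = 5.25 → ξ₁ = 2.625 ξ₂.
Substitute: (1·2.625 + 2) ξ₂ = 346.9 → ξ₂ = 75 mol/min, ξ₁ = 196.9 mol/min.
Outlet amounts (n = n₀ + Σ ν·ξ):
  B: 520.8 − 1(196.9) − 2(75) = 173.9
  C: 1069 − 1(196.9) − 1(75) = 797.1
  E: 0 + 2(196.9) = 393.7
  A: 0 + 1(75) = 75
Total out = 173.9 + 797.1 + 393.7 + 75 = 1440 mol/min.

1440 mol/min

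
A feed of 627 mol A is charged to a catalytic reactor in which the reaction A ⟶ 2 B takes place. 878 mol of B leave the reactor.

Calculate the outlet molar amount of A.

For B: n = n₀ + 2ξ → 878 = 0 + 2ξ, giving ξ = 439 mol.
Outlet amounts (n = n₀ + ν ξ):
  A: 627 − 1(439) = 188
  B: 0 + 2(439) = 878

188 mol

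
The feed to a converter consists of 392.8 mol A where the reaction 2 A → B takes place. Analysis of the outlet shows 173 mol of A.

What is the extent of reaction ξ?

ξ = 110 mol

For A: n = n₀ − 2ξ → 173 = 392.8 − 2ξ, giving ξ = 109.9 mol.
Outlet amounts (n = n₀ + ν ξ):
  A: 392.8 − 2(109.9) = 173
  B: 0 + 1(109.9) = 109.9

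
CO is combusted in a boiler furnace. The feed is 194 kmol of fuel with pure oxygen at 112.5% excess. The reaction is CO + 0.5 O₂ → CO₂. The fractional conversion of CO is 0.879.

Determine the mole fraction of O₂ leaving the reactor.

0.384

Stoichiometric O₂ = 0.5 × 194 = 97 kmol; O₂ fed = 97 × 2.125 = 206.1 kmol.
Fuel reacted = 0.879 × 194 → ξ = 170.5 kmol.
Outlet (n = n₀ + ν ξ):
  CO: 194 − 1(170.5) = 23.47
  O₂: 206.1 − 0.5(170.5) = 120.9
  CO₂: 0 + 1(170.5) = 170.5
Total out = 314.9 kmol; y_O₂ = 120.9 / 314.9 = 0.3839.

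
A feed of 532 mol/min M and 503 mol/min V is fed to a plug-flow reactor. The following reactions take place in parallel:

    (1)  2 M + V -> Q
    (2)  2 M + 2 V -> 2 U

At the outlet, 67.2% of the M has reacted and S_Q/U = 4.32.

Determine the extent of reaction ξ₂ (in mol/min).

ξ₂ = 18.5 mol/min

Conversion of M: M consumed = 0.672 × 532 = 357.5 mol/min = 2ξ₁ + 2ξ₂.
Selectivity: 1ξ₁ / (2ξ₂) = 4.32 → ξ₁ = 8.64 ξ₂.
Substitute: (2·8.64 + 2) ξ₂ = 357.5 → ξ₂ = 18.54 mol/min, ξ₁ = 160.2 mol/min.
Outlet amounts (n = n₀ + Σ ν·ξ):
  M: 532 − 2(160.2) − 2(18.54) = 174.5
  V: 503 − 1(160.2) − 2(18.54) = 305.7
  Q: 0 + 1(160.2) = 160.2
  U: 0 + 2(18.54) = 37.09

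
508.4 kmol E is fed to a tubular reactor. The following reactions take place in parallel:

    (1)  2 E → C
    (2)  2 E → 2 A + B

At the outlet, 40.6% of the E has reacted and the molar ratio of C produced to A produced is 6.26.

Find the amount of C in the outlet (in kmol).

95.6 kmol

Conversion of E: E consumed = 0.406 × 508.4 = 206.4 kmol = 2ξ₁ + 2ξ₂.
Selectivity: 1ξ₁ / (2ξ₂) = 6.26 → ξ₁ = 12.52 ξ₂.
Substitute: (2·12.52 + 2) ξ₂ = 206.4 → ξ₂ = 7.634 kmol, ξ₁ = 95.57 kmol.
Outlet amounts (n = n₀ + Σ ν·ξ):
  E: 508.4 − 2(95.57) − 2(7.634) = 302
  C: 0 + 1(95.57) = 95.57
  A: 0 + 2(7.634) = 15.27
  B: 0 + 1(7.634) = 7.634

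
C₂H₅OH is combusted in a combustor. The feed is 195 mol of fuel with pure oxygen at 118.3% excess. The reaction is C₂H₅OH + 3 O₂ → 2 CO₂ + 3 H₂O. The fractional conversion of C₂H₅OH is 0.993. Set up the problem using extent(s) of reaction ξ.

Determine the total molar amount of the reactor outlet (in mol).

Stoichiometric O₂ = 3 × 195 = 585 mol; O₂ fed = 585 × 2.183 = 1277 mol.
Fuel reacted = 0.993 × 195 → ξ = 193.6 mol.
Outlet (n = n₀ + ν ξ):
  C₂H₅OH: 195 − 1(193.6) = 1.365
  O₂: 1277 − 3(193.6) = 696.1
  CO₂: 0 + 2(193.6) = 387.3
  H₂O: 0 + 3(193.6) = 580.9
Total out = 1.365 + 696.1 + 387.3 + 580.9 = 1666 mol.

1670 mol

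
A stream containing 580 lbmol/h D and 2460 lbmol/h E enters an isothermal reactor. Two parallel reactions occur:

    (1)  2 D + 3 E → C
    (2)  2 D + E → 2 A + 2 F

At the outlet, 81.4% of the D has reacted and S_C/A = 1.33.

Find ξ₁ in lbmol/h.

ξ₁ = 172 lbmol/h

Conversion of D: D consumed = 0.814 × 580 = 472.1 lbmol/h = 2ξ₁ + 2ξ₂.
Selectivity: 1ξ₁ / (2ξ₂) = 1.33 → ξ₁ = 2.66 ξ₂.
Substitute: (2·2.66 + 2) ξ₂ = 472.1 → ξ₂ = 64.5 lbmol/h, ξ₁ = 171.6 lbmol/h.
Outlet amounts (n = n₀ + Σ ν·ξ):
  D: 580 − 2(171.6) − 2(64.5) = 107.9
  E: 2460 − 3(171.6) − 1(64.5) = 1881
  C: 0 + 1(171.6) = 171.6
  A: 0 + 2(64.5) = 129
  F: 0 + 2(64.5) = 129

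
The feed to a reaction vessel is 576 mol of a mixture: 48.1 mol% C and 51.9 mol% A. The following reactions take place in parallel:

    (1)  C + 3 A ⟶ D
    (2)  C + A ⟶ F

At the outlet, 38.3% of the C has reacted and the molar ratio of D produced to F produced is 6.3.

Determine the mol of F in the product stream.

Conversion of C: C consumed = 0.383 × 277.1 = 106.1 mol = 1ξ₁ + 1ξ₂.
Selectivity: 1ξ₁ / (1ξ₂) = 6.3 → ξ₁ = 6.3 ξ₂.
Substitute: (1·6.3 + 1) ξ₂ = 106.1 → ξ₂ = 14.54 mol, ξ₁ = 91.58 mol.
Outlet amounts (n = n₀ + Σ ν·ξ):
  C: 277.1 − 1(91.58) − 1(14.54) = 170.9
  A: 298.9 − 3(91.58) − 1(14.54) = 9.679
  D: 0 + 1(91.58) = 91.58
  F: 0 + 1(14.54) = 14.54

14.5 mol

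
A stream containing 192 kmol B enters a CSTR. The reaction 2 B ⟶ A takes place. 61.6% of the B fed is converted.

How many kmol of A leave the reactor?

59.1 kmol

B reacted = 0.616 × 192 = 118.3 kmol; ν_B = −2, so ξ = 118.3/2 = 59.14 kmol.
Outlet amounts (n = n₀ + ν ξ):
  B: 192 − 2(59.14) = 73.73
  A: 0 + 1(59.14) = 59.14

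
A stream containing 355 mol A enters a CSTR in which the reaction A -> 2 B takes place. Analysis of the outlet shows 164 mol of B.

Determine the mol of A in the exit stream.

273 mol

For B: n = n₀ + 2ξ → 164 = 0 + 2ξ, giving ξ = 82 mol.
Outlet amounts (n = n₀ + ν ξ):
  A: 355 − 1(82) = 273
  B: 0 + 2(82) = 164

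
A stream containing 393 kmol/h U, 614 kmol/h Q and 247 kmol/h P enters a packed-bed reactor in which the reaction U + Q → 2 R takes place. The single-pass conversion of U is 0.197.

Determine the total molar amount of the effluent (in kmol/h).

1250 kmol/h

U reacted = 0.197 × 393 = 77.42 kmol/h; ν_U = −1, so ξ = 77.42/1 = 77.42 kmol/h.
Outlet amounts (n = n₀ + ν ξ):
  U: 393 − 1(77.42) = 315.6
  Q: 614 − 1(77.42) = 536.6
  R: 0 + 2(77.42) = 154.8
  P: 247 (inert)
Total out = 315.6 + 536.6 + 154.8 + 247 = 1254 kmol/h.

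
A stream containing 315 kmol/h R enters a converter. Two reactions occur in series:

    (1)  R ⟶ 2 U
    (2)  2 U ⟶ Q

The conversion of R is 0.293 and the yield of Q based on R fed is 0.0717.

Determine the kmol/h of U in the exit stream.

139 kmol/h

Conversion of R: R consumed = 1ξ₁ = 0.293 × 315 → ξ₁ = 92.29 kmol/h.
Yield of Q: 1ξ₂ / 315 = 0.0717 → ξ₂ = 22.59 kmol/h.
Outlet amounts (n = n₀ + Σ ν·ξ):
  R: 315 − 1(92.29) = 222.7
  U: 0 + 2(92.29) − 2(22.59) = 139.4
  Q: 0 + 1(22.59) = 22.59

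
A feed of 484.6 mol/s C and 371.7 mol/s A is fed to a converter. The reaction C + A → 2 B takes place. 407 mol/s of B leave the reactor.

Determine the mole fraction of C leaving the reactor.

0.328

For B: n = n₀ + 2ξ → 407 = 0 + 2ξ, giving ξ = 203.5 mol/s.
Outlet amounts (n = n₀ + ν ξ):
  C: 484.6 − 1(203.5) = 281.1
  A: 371.7 − 1(203.5) = 168.2
  B: 0 + 2(203.5) = 407
Total out = 856.3 mol/s; y_C = 281.1 / 856.3 = 0.3283.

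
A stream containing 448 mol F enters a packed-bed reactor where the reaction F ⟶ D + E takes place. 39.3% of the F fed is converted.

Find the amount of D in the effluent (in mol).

176 mol

F reacted = 0.393 × 448 = 176.1 mol; ν_F = −1, so ξ = 176.1/1 = 176.1 mol.
Outlet amounts (n = n₀ + ν ξ):
  F: 448 − 1(176.1) = 271.9
  D: 0 + 1(176.1) = 176.1
  E: 0 + 1(176.1) = 176.1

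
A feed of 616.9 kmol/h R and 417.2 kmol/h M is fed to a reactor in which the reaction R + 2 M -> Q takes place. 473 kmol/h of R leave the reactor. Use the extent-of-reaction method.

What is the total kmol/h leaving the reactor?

For R: n = n₀ − 1ξ → 473 = 616.9 − 1ξ, giving ξ = 143.9 kmol/h.
Outlet amounts (n = n₀ + ν ξ):
  R: 616.9 − 1(143.9) = 473
  M: 417.2 − 2(143.9) = 129.4
  Q: 0 + 1(143.9) = 143.9
Total out = 473 + 129.4 + 143.9 = 746.3 kmol/h.

746 kmol/h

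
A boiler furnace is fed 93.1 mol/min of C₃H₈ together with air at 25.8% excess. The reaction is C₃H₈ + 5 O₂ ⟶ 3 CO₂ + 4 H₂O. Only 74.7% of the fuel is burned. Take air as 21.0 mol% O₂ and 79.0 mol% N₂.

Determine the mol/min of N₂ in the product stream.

Stoichiometric O₂ = 5 × 93.1 = 465.5 mol/min; O₂ fed = 465.5 × 1.258 = 585.6 mol/min.
N₂ fed = 585.6 × 79/21 = 2203 mol/min.
Fuel reacted = 0.747 × 93.1 → ξ = 69.55 mol/min.
Outlet (n = n₀ + ν ξ):
  C₃H₈: 93.1 − 1(69.55) = 23.55
  O₂: 585.6 − 5(69.55) = 237.9
  N₂: 2203 (inert)
  CO₂: 0 + 3(69.55) = 208.6
  H₂O: 0 + 4(69.55) = 278.2

2200 mol/min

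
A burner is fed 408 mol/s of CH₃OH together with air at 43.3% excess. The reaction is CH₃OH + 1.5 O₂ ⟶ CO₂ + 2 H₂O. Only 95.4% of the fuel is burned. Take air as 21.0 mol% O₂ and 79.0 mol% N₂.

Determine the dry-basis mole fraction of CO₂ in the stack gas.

Stoichiometric O₂ = 1.5 × 408 = 612 mol/s; O₂ fed = 612 × 1.433 = 877 mol/s.
N₂ fed = 877 × 79/21 = 3299 mol/s.
Fuel reacted = 0.954 × 408 → ξ = 389.2 mol/s.
Outlet (n = n₀ + ν ξ):
  CH₃OH: 408 − 1(389.2) = 18.77
  O₂: 877 − 1.5(389.2) = 293.1
  N₂: 3299 (inert)
  CO₂: 0 + 1(389.2) = 389.2
  H₂O: 0 + 2(389.2) = 778.5
Dry total = 4000 mol/s; y_CO₂ (dry) = 389.2 / 4000 = 0.0973.

0.0973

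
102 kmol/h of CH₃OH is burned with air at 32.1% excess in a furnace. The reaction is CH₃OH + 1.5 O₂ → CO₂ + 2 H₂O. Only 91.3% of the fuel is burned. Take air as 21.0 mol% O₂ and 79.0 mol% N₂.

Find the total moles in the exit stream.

Stoichiometric O₂ = 1.5 × 102 = 153 kmol/h; O₂ fed = 153 × 1.321 = 202.1 kmol/h.
N₂ fed = 202.1 × 79/21 = 760.3 kmol/h.
Fuel reacted = 0.913 × 102 → ξ = 93.13 kmol/h.
Outlet (n = n₀ + ν ξ):
  CH₃OH: 102 − 1(93.13) = 8.874
  O₂: 202.1 − 1.5(93.13) = 62.42
  N₂: 760.3 (inert)
  CO₂: 0 + 1(93.13) = 93.13
  H₂O: 0 + 2(93.13) = 186.3
Total out = 8.874 + 62.42 + 760.3 + 93.13 + 186.3 = 1111 kmol/h.

1110 kmol/h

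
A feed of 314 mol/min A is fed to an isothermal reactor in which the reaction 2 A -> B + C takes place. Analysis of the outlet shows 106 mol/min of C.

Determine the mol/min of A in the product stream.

102 mol/min

For C: n = n₀ + 1ξ → 106 = 0 + 1ξ, giving ξ = 106 mol/min.
Outlet amounts (n = n₀ + ν ξ):
  A: 314 − 2(106) = 102
  B: 0 + 1(106) = 106
  C: 0 + 1(106) = 106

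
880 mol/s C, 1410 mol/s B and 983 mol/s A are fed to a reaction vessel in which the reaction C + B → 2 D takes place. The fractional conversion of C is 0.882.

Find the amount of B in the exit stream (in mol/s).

C reacted = 0.882 × 880 = 776.2 mol/s; ν_C = −1, so ξ = 776.2/1 = 776.2 mol/s.
Outlet amounts (n = n₀ + ν ξ):
  C: 880 − 1(776.2) = 103.8
  B: 1410 − 1(776.2) = 633.8
  D: 0 + 2(776.2) = 1552
  A: 983 (inert)

634 mol/s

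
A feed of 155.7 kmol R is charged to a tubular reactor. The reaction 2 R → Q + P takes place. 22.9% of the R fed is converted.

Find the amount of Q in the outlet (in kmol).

R reacted = 0.229 × 155.7 = 35.66 kmol; ν_R = −2, so ξ = 35.66/2 = 17.83 kmol.
Outlet amounts (n = n₀ + ν ξ):
  R: 155.7 − 2(17.83) = 120
  Q: 0 + 1(17.83) = 17.83
  P: 0 + 1(17.83) = 17.83

17.8 kmol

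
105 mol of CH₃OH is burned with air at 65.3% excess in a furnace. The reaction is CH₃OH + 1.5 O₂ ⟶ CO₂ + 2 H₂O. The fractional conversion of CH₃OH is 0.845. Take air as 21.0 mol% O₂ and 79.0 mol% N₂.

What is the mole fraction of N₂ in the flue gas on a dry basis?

0.808

Stoichiometric O₂ = 1.5 × 105 = 157.5 mol; O₂ fed = 157.5 × 1.653 = 260.3 mol.
N₂ fed = 260.3 × 79/21 = 979.4 mol.
Fuel reacted = 0.845 × 105 → ξ = 88.72 mol.
Outlet (n = n₀ + ν ξ):
  CH₃OH: 105 − 1(88.72) = 16.28
  O₂: 260.3 − 1.5(88.72) = 127.3
  N₂: 979.4 (inert)
  CO₂: 0 + 1(88.72) = 88.72
  H₂O: 0 + 2(88.72) = 177.4
Dry total = 1212 mol; y_N₂ (dry) = 979.4 / 1212 = 0.8083.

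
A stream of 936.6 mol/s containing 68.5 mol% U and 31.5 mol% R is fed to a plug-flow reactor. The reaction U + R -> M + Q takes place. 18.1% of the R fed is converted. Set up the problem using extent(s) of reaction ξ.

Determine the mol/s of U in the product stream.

R reacted = 0.181 × 295 = 53.4 mol/s; ν_R = −1, so ξ = 53.4/1 = 53.4 mol/s.
Outlet amounts (n = n₀ + ν ξ):
  U: 641.6 − 1(53.4) = 588.2
  R: 295 − 1(53.4) = 241.6
  M: 0 + 1(53.4) = 53.4
  Q: 0 + 1(53.4) = 53.4

588 mol/s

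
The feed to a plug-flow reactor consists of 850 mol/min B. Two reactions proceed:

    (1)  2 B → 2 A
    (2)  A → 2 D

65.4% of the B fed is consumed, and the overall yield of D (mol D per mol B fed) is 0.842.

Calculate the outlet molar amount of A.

Conversion of B: B consumed = 2ξ₁ = 0.654 × 850 → ξ₁ = 277.9 mol/min.
Yield of D: 2ξ₂ / 850 = 0.842 → ξ₂ = 357.8 mol/min.
Outlet amounts (n = n₀ + Σ ν·ξ):
  B: 850 − 2(277.9) = 294.1
  A: 0 + 2(277.9) − 1(357.8) = 198.1
  D: 0 + 2(357.8) = 715.7

198 mol/min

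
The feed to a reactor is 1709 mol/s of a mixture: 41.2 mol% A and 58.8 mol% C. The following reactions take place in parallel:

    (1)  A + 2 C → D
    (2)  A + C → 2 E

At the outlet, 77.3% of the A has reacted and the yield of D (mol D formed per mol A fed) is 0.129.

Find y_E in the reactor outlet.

0.594

Yield of D: 1ξ₁ / 704.1 = 0.129 → ξ₁ = 90.83 mol/s.
Conversion of A: 1ξ₁ + 1ξ₂ = 0.773 × 704.1 = 544.3 → ξ₂ = 453.4 mol/s.
Outlet amounts (n = n₀ + Σ ν·ξ):
  A: 704.1 − 1(90.83) − 1(453.4) = 159.8
  C: 1005 − 2(90.83) − 1(453.4) = 369.8
  D: 0 + 1(90.83) = 90.83
  E: 0 + 2(453.4) = 906.9
Total out = 1527 mol/s; y_E = 906.9 / 1527 = 0.5938.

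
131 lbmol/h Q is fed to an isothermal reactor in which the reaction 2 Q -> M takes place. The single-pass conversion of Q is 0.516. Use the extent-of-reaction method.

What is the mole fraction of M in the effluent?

Q reacted = 0.516 × 131 = 67.6 lbmol/h; ν_Q = −2, so ξ = 67.6/2 = 33.8 lbmol/h.
Outlet amounts (n = n₀ + ν ξ):
  Q: 131 − 2(33.8) = 63.4
  M: 0 + 1(33.8) = 33.8
Total out = 97.2 lbmol/h; y_M = 33.8 / 97.2 = 0.3477.

0.348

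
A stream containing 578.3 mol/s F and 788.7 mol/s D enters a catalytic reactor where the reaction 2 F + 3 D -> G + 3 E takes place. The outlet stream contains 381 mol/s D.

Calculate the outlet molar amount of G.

For D: n = n₀ − 3ξ → 381 = 788.7 − 3ξ, giving ξ = 135.9 mol/s.
Outlet amounts (n = n₀ + ν ξ):
  F: 578.3 − 2(135.9) = 306.5
  D: 788.7 − 3(135.9) = 381
  G: 0 + 1(135.9) = 135.9
  E: 0 + 3(135.9) = 407.7

136 mol/s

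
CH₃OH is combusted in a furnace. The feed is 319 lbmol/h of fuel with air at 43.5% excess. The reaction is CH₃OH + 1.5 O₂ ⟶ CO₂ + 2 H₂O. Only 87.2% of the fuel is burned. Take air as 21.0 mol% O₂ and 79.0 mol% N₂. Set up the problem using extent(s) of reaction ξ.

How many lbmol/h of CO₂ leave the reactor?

278 lbmol/h

Stoichiometric O₂ = 1.5 × 319 = 478.5 lbmol/h; O₂ fed = 478.5 × 1.435 = 686.6 lbmol/h.
N₂ fed = 686.6 × 79/21 = 2583 lbmol/h.
Fuel reacted = 0.872 × 319 → ξ = 278.2 lbmol/h.
Outlet (n = n₀ + ν ξ):
  CH₃OH: 319 − 1(278.2) = 40.83
  O₂: 686.6 − 1.5(278.2) = 269.4
  N₂: 2583 (inert)
  CO₂: 0 + 1(278.2) = 278.2
  H₂O: 0 + 2(278.2) = 556.3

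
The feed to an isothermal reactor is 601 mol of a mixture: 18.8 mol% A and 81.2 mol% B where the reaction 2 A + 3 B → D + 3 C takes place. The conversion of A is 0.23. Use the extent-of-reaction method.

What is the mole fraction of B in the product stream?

0.764

A reacted = 0.23 × 113 = 25.99 mol; ν_A = −2, so ξ = 25.99/2 = 12.99 mol.
Outlet amounts (n = n₀ + ν ξ):
  A: 113 − 2(12.99) = 87
  B: 488 − 3(12.99) = 449
  D: 0 + 1(12.99) = 12.99
  C: 0 + 3(12.99) = 38.98
Total out = 588 mol; y_B = 449 / 588 = 0.7637.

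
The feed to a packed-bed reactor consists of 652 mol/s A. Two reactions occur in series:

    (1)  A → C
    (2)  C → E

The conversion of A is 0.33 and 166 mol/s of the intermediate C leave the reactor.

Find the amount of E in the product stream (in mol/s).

49.2 mol/s

Conversion of A: A consumed = 1ξ₁ = 0.33 × 652 → ξ₁ = 215.2 mol/s.
C balance: n_C = 0 + 1ξ₁ − 1ξ₂ = 166 → ξ₂ = (1·215.2 − 166)/1 = 49.16 mol/s.
Outlet amounts (n = n₀ + Σ ν·ξ):
  A: 652 − 1(215.2) = 436.8
  C: 0 + 1(215.2) − 1(49.16) = 166
  E: 0 + 1(49.16) = 49.16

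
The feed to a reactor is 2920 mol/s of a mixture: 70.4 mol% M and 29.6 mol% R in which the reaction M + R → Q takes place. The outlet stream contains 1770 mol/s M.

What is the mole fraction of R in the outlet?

For M: n = n₀ − 1ξ → 1770 = 2056 − 1ξ, giving ξ = 285.7 mol/s.
Outlet amounts (n = n₀ + ν ξ):
  M: 2056 − 1(285.7) = 1770
  R: 864.3 − 1(285.7) = 578.6
  Q: 0 + 1(285.7) = 285.7
Total out = 2634 mol/s; y_R = 578.6 / 2634 = 0.2197.

0.22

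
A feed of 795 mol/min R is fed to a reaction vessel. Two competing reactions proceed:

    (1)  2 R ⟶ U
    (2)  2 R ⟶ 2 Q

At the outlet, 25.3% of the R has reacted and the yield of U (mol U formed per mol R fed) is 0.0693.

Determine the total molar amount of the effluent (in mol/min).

Yield of U: 1ξ₁ / 795 = 0.0693 → ξ₁ = 55.09 mol/min.
Conversion of R: 2ξ₁ + 2ξ₂ = 0.253 × 795 = 201.1 → ξ₂ = 45.47 mol/min.
Outlet amounts (n = n₀ + Σ ν·ξ):
  R: 795 − 2(55.09) − 2(45.47) = 593.9
  U: 0 + 1(55.09) = 55.09
  Q: 0 + 2(45.47) = 90.95
Total out = 593.9 + 55.09 + 90.95 = 739.9 mol/min.

740 mol/min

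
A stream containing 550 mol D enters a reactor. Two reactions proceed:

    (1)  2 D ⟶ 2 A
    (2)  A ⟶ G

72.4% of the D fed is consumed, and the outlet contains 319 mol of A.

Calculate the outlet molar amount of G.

79.2 mol

Conversion of D: D consumed = 2ξ₁ = 0.724 × 550 → ξ₁ = 199.1 mol.
A balance: n_A = 0 + 2ξ₁ − 1ξ₂ = 319 → ξ₂ = (2·199.1 − 319)/1 = 79.2 mol.
Outlet amounts (n = n₀ + Σ ν·ξ):
  D: 550 − 2(199.1) = 151.8
  A: 0 + 2(199.1) − 1(79.2) = 319
  G: 0 + 1(79.2) = 79.2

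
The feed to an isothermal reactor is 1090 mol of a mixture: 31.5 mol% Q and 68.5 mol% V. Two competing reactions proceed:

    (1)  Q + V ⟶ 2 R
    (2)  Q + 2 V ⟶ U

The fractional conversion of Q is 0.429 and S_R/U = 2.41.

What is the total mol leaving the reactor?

956 mol

Conversion of Q: Q consumed = 0.429 × 343.4 = 147.3 mol = 1ξ₁ + 1ξ₂.
Selectivity: 2ξ₁ / (1ξ₂) = 2.41 → ξ₁ = 1.205 ξ₂.
Substitute: (1·1.205 + 1) ξ₂ = 147.3 → ξ₂ = 66.8 mol, ξ₁ = 80.5 mol.
Outlet amounts (n = n₀ + Σ ν·ξ):
  Q: 343.4 − 1(80.5) − 1(66.8) = 196.1
  V: 746.6 − 1(80.5) − 2(66.8) = 532.6
  R: 0 + 2(80.5) = 161
  U: 0 + 1(66.8) = 66.8
Total out = 196.1 + 532.6 + 161 + 66.8 = 956.4 mol.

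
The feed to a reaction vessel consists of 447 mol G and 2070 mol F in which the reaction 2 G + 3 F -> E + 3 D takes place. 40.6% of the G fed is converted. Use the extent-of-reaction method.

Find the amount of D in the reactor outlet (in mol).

272 mol

G reacted = 0.406 × 447 = 181.5 mol; ν_G = −2, so ξ = 181.5/2 = 90.74 mol.
Outlet amounts (n = n₀ + ν ξ):
  G: 447 − 2(90.74) = 265.5
  F: 2070 − 3(90.74) = 1798
  E: 0 + 1(90.74) = 90.74
  D: 0 + 3(90.74) = 272.2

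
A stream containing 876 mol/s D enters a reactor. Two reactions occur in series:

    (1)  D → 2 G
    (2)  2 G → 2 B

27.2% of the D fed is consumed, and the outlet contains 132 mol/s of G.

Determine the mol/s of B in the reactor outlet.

345 mol/s

Conversion of D: D consumed = 1ξ₁ = 0.272 × 876 → ξ₁ = 238.3 mol/s.
G balance: n_G = 0 + 2ξ₁ − 2ξ₂ = 132 → ξ₂ = (2·238.3 − 132)/2 = 172.3 mol/s.
Outlet amounts (n = n₀ + Σ ν·ξ):
  D: 876 − 1(238.3) = 637.7
  G: 0 + 2(238.3) − 2(172.3) = 132
  B: 0 + 2(172.3) = 344.5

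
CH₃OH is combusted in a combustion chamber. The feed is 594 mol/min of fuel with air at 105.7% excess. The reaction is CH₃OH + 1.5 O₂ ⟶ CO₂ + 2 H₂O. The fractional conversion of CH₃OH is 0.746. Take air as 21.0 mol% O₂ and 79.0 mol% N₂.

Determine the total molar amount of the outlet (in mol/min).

Stoichiometric O₂ = 1.5 × 594 = 891 mol/min; O₂ fed = 891 × 2.057 = 1833 mol/min.
N₂ fed = 1833 × 79/21 = 6895 mol/min.
Fuel reacted = 0.746 × 594 → ξ = 443.1 mol/min.
Outlet (n = n₀ + ν ξ):
  CH₃OH: 594 − 1(443.1) = 150.9
  O₂: 1833 − 1.5(443.1) = 1168
  N₂: 6895 (inert)
  CO₂: 0 + 1(443.1) = 443.1
  H₂O: 0 + 2(443.1) = 886.2
Total out = 150.9 + 1168 + 6895 + 443.1 + 886.2 = 9543 mol/min.

9540 mol/min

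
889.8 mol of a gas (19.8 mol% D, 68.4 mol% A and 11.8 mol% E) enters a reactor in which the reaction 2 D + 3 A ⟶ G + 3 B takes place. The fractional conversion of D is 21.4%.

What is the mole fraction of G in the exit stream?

0.0216

D reacted = 0.214 × 176.2 = 37.7 mol; ν_D = −2, so ξ = 37.7/2 = 18.85 mol.
Outlet amounts (n = n₀ + ν ξ):
  D: 176.2 − 2(18.85) = 138.5
  A: 608.6 − 3(18.85) = 552.1
  G: 0 + 1(18.85) = 18.85
  B: 0 + 3(18.85) = 56.55
  E: 105 (inert)
Total out = 870.9 mol; y_G = 18.85 / 870.9 = 0.02164.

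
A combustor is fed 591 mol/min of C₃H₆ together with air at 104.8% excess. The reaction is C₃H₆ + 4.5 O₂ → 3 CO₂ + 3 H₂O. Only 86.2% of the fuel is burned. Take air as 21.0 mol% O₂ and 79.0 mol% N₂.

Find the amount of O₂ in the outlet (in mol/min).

Stoichiometric O₂ = 4.5 × 591 = 2660 mol/min; O₂ fed = 2660 × 2.048 = 5447 mol/min.
N₂ fed = 5447 × 79/21 = 20490 mol/min.
Fuel reacted = 0.862 × 591 → ξ = 509.4 mol/min.
Outlet (n = n₀ + ν ξ):
  C₃H₆: 591 − 1(509.4) = 81.56
  O₂: 5447 − 4.5(509.4) = 3154
  N₂: 20490 (inert)
  CO₂: 0 + 3(509.4) = 1528
  H₂O: 0 + 3(509.4) = 1528

3150 mol/min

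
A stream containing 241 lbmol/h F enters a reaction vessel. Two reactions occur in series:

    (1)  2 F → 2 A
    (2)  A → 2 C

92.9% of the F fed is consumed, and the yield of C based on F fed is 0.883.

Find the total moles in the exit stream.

Conversion of F: F consumed = 2ξ₁ = 0.929 × 241 → ξ₁ = 111.9 lbmol/h.
Yield of C: 2ξ₂ / 241 = 0.883 → ξ₂ = 106.4 lbmol/h.
Outlet amounts (n = n₀ + Σ ν·ξ):
  F: 241 − 2(111.9) = 17.11
  A: 0 + 2(111.9) − 1(106.4) = 117.5
  C: 0 + 2(106.4) = 212.8
Total out = 17.11 + 117.5 + 212.8 = 347.4 lbmol/h.

347 lbmol/h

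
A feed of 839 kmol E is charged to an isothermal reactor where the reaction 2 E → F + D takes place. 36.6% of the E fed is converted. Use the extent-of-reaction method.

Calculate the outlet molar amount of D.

154 kmol

E reacted = 0.366 × 839 = 307.1 kmol; ν_E = −2, so ξ = 307.1/2 = 153.5 kmol.
Outlet amounts (n = n₀ + ν ξ):
  E: 839 − 2(153.5) = 531.9
  F: 0 + 1(153.5) = 153.5
  D: 0 + 1(153.5) = 153.5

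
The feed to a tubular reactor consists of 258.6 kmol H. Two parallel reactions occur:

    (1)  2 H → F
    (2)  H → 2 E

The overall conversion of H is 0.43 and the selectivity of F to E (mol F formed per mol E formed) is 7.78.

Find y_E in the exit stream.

0.0333

Conversion of H: H consumed = 0.43 × 258.6 = 111.2 kmol = 2ξ₁ + 1ξ₂.
Selectivity: 1ξ₁ / (2ξ₂) = 7.78 → ξ₁ = 15.56 ξ₂.
Substitute: (2·15.56 + 1) ξ₂ = 111.2 → ξ₂ = 3.462 kmol, ξ₁ = 53.87 kmol.
Outlet amounts (n = n₀ + Σ ν·ξ):
  H: 258.6 − 2(53.87) − 1(3.462) = 147.4
  F: 0 + 1(53.87) = 53.87
  E: 0 + 2(3.462) = 6.924
Total out = 208.2 kmol; y_E = 6.924 / 208.2 = 0.03326.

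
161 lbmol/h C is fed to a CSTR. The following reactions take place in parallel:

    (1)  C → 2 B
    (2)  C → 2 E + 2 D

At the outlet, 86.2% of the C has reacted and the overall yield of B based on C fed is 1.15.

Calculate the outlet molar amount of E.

Yield of B: 2ξ₁ / 161 = 1.15 → ξ₁ = 92.57 lbmol/h.
Conversion of C: 1ξ₁ + 1ξ₂ = 0.862 × 161 = 138.8 → ξ₂ = 46.21 lbmol/h.
Outlet amounts (n = n₀ + Σ ν·ξ):
  C: 161 − 1(92.57) − 1(46.21) = 22.22
  B: 0 + 2(92.57) = 185.1
  E: 0 + 2(46.21) = 92.41
  D: 0 + 2(46.21) = 92.41

92.4 lbmol/h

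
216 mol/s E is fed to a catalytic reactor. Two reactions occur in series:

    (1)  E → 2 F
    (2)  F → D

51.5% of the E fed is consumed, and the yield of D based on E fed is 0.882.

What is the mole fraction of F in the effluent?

0.0977

Conversion of E: E consumed = 1ξ₁ = 0.515 × 216 → ξ₁ = 111.2 mol/s.
Yield of D: 1ξ₂ / 216 = 0.882 → ξ₂ = 190.5 mol/s.
Outlet amounts (n = n₀ + Σ ν·ξ):
  E: 216 − 1(111.2) = 104.8
  F: 0 + 2(111.2) − 1(190.5) = 31.97
  D: 0 + 1(190.5) = 190.5
Total out = 327.2 mol/s; y_F = 31.97 / 327.2 = 0.09769.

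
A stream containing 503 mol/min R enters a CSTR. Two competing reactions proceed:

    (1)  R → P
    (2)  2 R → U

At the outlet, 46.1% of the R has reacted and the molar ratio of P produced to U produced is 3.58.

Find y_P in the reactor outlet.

0.322

Conversion of R: R consumed = 0.461 × 503 = 231.9 mol/min = 1ξ₁ + 2ξ₂.
Selectivity: 1ξ₁ / (1ξ₂) = 3.58 → ξ₁ = 3.58 ξ₂.
Substitute: (1·3.58 + 2) ξ₂ = 231.9 → ξ₂ = 41.56 mol/min, ξ₁ = 148.8 mol/min.
Outlet amounts (n = n₀ + Σ ν·ξ):
  R: 503 − 1(148.8) − 2(41.56) = 271.1
  P: 0 + 1(148.8) = 148.8
  U: 0 + 1(41.56) = 41.56
Total out = 461.4 mol/min; y_P = 148.8 / 461.4 = 0.3224.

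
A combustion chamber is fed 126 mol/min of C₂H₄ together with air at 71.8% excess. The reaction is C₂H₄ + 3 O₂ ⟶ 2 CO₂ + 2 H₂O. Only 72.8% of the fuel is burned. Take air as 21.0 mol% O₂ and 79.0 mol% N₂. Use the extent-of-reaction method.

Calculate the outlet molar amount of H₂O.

183 mol/min

Stoichiometric O₂ = 3 × 126 = 378 mol/min; O₂ fed = 378 × 1.718 = 649.4 mol/min.
N₂ fed = 649.4 × 79/21 = 2443 mol/min.
Fuel reacted = 0.728 × 126 → ξ = 91.73 mol/min.
Outlet (n = n₀ + ν ξ):
  C₂H₄: 126 − 1(91.73) = 34.27
  O₂: 649.4 − 3(91.73) = 374.2
  N₂: 2443 (inert)
  CO₂: 0 + 2(91.73) = 183.5
  H₂O: 0 + 2(91.73) = 183.5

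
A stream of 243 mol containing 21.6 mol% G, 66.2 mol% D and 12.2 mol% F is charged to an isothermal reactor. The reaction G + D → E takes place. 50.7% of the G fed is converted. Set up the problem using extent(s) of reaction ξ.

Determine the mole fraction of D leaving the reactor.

G reacted = 0.507 × 52.49 = 26.61 mol; ν_G = −1, so ξ = 26.61/1 = 26.61 mol.
Outlet amounts (n = n₀ + ν ξ):
  G: 52.49 − 1(26.61) = 25.88
  D: 160.9 − 1(26.61) = 134.3
  E: 0 + 1(26.61) = 26.61
  F: 29.65 (inert)
Total out = 216.4 mol; y_D = 134.3 / 216.4 = 0.6204.

0.62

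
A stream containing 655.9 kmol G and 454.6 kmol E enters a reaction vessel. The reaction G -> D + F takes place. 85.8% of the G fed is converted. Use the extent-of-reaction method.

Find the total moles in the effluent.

G reacted = 0.858 × 655.9 = 562.8 kmol; ν_G = −1, so ξ = 562.8/1 = 562.8 kmol.
Outlet amounts (n = n₀ + ν ξ):
  G: 655.9 − 1(562.8) = 93.14
  D: 0 + 1(562.8) = 562.8
  F: 0 + 1(562.8) = 562.8
  E: 454.6 (inert)
Total out = 93.14 + 562.8 + 562.8 + 454.6 = 1673 kmol.

1670 kmol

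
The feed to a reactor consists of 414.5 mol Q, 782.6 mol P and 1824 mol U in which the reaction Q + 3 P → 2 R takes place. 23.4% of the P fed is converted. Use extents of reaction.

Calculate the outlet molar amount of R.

122 mol

P reacted = 0.234 × 782.6 = 183.1 mol; ν_P = −3, so ξ = 183.1/3 = 61.04 mol.
Outlet amounts (n = n₀ + ν ξ):
  Q: 414.5 − 1(61.04) = 353.5
  P: 782.6 − 3(61.04) = 599.5
  R: 0 + 2(61.04) = 122.1
  U: 1824 (inert)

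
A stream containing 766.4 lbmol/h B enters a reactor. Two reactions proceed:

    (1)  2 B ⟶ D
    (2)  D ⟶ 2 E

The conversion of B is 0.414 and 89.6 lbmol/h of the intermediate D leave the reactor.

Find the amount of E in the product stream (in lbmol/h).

138 lbmol/h

Conversion of B: B consumed = 2ξ₁ = 0.414 × 766.4 → ξ₁ = 158.6 lbmol/h.
D balance: n_D = 0 + 1ξ₁ − 1ξ₂ = 89.6 → ξ₂ = (1·158.6 − 89.6)/1 = 69.04 lbmol/h.
Outlet amounts (n = n₀ + Σ ν·ξ):
  B: 766.4 − 2(158.6) = 449.1
  D: 0 + 1(158.6) − 1(69.04) = 89.6
  E: 0 + 2(69.04) = 138.1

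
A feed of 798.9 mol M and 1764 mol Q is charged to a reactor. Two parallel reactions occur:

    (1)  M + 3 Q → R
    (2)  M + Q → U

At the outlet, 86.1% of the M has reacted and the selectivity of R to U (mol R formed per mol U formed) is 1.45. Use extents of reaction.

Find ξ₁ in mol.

Conversion of M: M consumed = 0.861 × 798.9 = 687.9 mol = 1ξ₁ + 1ξ₂.
Selectivity: 1ξ₁ / (1ξ₂) = 1.45 → ξ₁ = 1.45 ξ₂.
Substitute: (1·1.45 + 1) ξ₂ = 687.9 → ξ₂ = 280.8 mol, ξ₁ = 407.1 mol.
Outlet amounts (n = n₀ + Σ ν·ξ):
  M: 798.9 − 1(407.1) − 1(280.8) = 111
  Q: 1764 − 3(407.1) − 1(280.8) = 262
  R: 0 + 1(407.1) = 407.1
  U: 0 + 1(280.8) = 280.8

ξ₁ = 407 mol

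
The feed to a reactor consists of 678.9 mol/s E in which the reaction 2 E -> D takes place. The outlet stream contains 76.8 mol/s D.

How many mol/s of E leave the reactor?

For D: n = n₀ + 1ξ → 76.8 = 0 + 1ξ, giving ξ = 76.8 mol/s.
Outlet amounts (n = n₀ + ν ξ):
  E: 678.9 − 2(76.8) = 525.3
  D: 0 + 1(76.8) = 76.8

525 mol/s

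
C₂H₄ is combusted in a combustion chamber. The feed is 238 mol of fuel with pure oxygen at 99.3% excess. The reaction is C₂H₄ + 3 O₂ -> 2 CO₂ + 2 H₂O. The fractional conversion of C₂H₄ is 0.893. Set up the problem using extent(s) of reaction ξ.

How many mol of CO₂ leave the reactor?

Stoichiometric O₂ = 3 × 238 = 714 mol; O₂ fed = 714 × 1.993 = 1423 mol.
Fuel reacted = 0.893 × 238 → ξ = 212.5 mol.
Outlet (n = n₀ + ν ξ):
  C₂H₄: 238 − 1(212.5) = 25.47
  O₂: 1423 − 3(212.5) = 785.4
  CO₂: 0 + 2(212.5) = 425.1
  H₂O: 0 + 2(212.5) = 425.1

425 mol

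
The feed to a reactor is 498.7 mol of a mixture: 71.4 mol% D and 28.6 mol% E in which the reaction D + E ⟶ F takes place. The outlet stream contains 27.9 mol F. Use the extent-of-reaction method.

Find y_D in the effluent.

For F: n = n₀ + 1ξ → 27.9 = 0 + 1ξ, giving ξ = 27.9 mol.
Outlet amounts (n = n₀ + ν ξ):
  D: 356.1 − 1(27.9) = 328.2
  E: 142.6 − 1(27.9) = 114.7
  F: 0 + 1(27.9) = 27.9
Total out = 470.8 mol; y_D = 328.2 / 470.8 = 0.6971.

0.697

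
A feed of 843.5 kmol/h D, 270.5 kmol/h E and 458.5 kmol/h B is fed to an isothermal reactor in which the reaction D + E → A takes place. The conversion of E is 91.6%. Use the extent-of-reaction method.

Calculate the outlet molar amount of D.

E reacted = 0.916 × 270.5 = 247.8 kmol/h; ν_E = −1, so ξ = 247.8/1 = 247.8 kmol/h.
Outlet amounts (n = n₀ + ν ξ):
  D: 843.5 − 1(247.8) = 595.7
  E: 270.5 − 1(247.8) = 22.72
  A: 0 + 1(247.8) = 247.8
  B: 458.5 (inert)

596 kmol/h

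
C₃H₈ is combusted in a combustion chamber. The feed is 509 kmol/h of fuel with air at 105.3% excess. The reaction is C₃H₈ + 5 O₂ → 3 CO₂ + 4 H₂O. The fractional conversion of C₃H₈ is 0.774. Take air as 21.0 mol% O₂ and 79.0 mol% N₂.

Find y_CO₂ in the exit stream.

Stoichiometric O₂ = 5 × 509 = 2545 kmol/h; O₂ fed = 2545 × 2.053 = 5225 kmol/h.
N₂ fed = 5225 × 79/21 = 19660 kmol/h.
Fuel reacted = 0.774 × 509 → ξ = 394 kmol/h.
Outlet (n = n₀ + ν ξ):
  C₃H₈: 509 − 1(394) = 115
  O₂: 5225 − 5(394) = 3255
  N₂: 19660 (inert)
  CO₂: 0 + 3(394) = 1182
  H₂O: 0 + 4(394) = 1576
Total out = 25780 kmol/h; y_CO₂ = 1182 / 25780 = 0.04584.

0.0458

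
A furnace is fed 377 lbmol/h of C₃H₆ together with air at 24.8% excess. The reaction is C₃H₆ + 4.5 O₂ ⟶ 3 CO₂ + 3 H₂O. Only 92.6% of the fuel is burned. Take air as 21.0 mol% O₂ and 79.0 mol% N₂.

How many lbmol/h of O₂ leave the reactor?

546 lbmol/h

Stoichiometric O₂ = 4.5 × 377 = 1696 lbmol/h; O₂ fed = 1696 × 1.248 = 2117 lbmol/h.
N₂ fed = 2117 × 79/21 = 7965 lbmol/h.
Fuel reacted = 0.926 × 377 → ξ = 349.1 lbmol/h.
Outlet (n = n₀ + ν ξ):
  C₃H₆: 377 − 1(349.1) = 27.9
  O₂: 2117 − 4.5(349.1) = 546.3
  N₂: 7965 (inert)
  CO₂: 0 + 3(349.1) = 1047
  H₂O: 0 + 3(349.1) = 1047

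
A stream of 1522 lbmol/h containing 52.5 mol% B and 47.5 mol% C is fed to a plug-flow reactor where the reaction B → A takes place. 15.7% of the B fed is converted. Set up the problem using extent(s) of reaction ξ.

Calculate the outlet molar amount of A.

125 lbmol/h

B reacted = 0.157 × 799 = 125.5 lbmol/h; ν_B = −1, so ξ = 125.5/1 = 125.5 lbmol/h.
Outlet amounts (n = n₀ + ν ξ):
  B: 799 − 1(125.5) = 673.6
  A: 0 + 1(125.5) = 125.5
  C: 723 (inert)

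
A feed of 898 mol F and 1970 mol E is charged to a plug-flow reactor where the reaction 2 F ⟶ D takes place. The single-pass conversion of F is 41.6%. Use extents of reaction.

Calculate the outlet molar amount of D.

187 mol

F reacted = 0.416 × 898 = 373.6 mol; ν_F = −2, so ξ = 373.6/2 = 186.8 mol.
Outlet amounts (n = n₀ + ν ξ):
  F: 898 − 2(186.8) = 524.4
  D: 0 + 1(186.8) = 186.8
  E: 1970 (inert)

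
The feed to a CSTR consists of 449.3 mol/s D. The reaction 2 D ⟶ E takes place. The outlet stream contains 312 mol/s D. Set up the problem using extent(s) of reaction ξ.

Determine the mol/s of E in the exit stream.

For D: n = n₀ − 2ξ → 312 = 449.3 − 2ξ, giving ξ = 68.65 mol/s.
Outlet amounts (n = n₀ + ν ξ):
  D: 449.3 − 2(68.65) = 312
  E: 0 + 1(68.65) = 68.65

68.7 mol/s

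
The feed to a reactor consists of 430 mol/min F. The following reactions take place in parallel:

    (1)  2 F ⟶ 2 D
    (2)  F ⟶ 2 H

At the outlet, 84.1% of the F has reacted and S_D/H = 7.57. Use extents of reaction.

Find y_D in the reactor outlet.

0.75

Conversion of F: F consumed = 0.841 × 430 = 361.6 mol/min = 2ξ₁ + 1ξ₂.
Selectivity: 2ξ₁ / (2ξ₂) = 7.57 → ξ₁ = 7.57 ξ₂.
Substitute: (2·7.57 + 1) ξ₂ = 361.6 → ξ₂ = 22.41 mol/min, ξ₁ = 169.6 mol/min.
Outlet amounts (n = n₀ + Σ ν·ξ):
  F: 430 − 2(169.6) − 1(22.41) = 68.37
  D: 0 + 2(169.6) = 339.2
  H: 0 + 2(22.41) = 44.81
Total out = 452.4 mol/min; y_D = 339.2 / 452.4 = 0.7498.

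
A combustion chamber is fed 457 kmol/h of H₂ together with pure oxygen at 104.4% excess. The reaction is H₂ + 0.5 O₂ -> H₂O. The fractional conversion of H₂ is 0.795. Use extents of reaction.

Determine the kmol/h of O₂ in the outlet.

285 kmol/h

Stoichiometric O₂ = 0.5 × 457 = 228.5 kmol/h; O₂ fed = 228.5 × 2.044 = 467.1 kmol/h.
Fuel reacted = 0.795 × 457 → ξ = 363.3 kmol/h.
Outlet (n = n₀ + ν ξ):
  H₂: 457 − 1(363.3) = 93.69
  O₂: 467.1 − 0.5(363.3) = 285.4
  H₂O: 0 + 1(363.3) = 363.3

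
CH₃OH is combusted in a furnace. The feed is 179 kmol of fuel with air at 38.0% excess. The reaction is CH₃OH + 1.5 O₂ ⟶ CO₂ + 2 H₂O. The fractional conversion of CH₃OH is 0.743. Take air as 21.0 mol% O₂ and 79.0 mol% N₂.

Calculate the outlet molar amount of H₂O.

266 kmol

Stoichiometric O₂ = 1.5 × 179 = 268.5 kmol; O₂ fed = 268.5 × 1.380 = 370.5 kmol.
N₂ fed = 370.5 × 79/21 = 1394 kmol.
Fuel reacted = 0.743 × 179 → ξ = 133 kmol.
Outlet (n = n₀ + ν ξ):
  CH₃OH: 179 − 1(133) = 46
  O₂: 370.5 − 1.5(133) = 171
  N₂: 1394 (inert)
  CO₂: 0 + 1(133) = 133
  H₂O: 0 + 2(133) = 266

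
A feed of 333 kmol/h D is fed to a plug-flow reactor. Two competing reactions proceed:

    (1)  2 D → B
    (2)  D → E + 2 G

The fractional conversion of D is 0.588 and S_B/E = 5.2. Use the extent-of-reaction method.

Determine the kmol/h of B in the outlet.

89.3 kmol/h

Conversion of D: D consumed = 0.588 × 333 = 195.8 kmol/h = 2ξ₁ + 1ξ₂.
Selectivity: 1ξ₁ / (1ξ₂) = 5.2 → ξ₁ = 5.2 ξ₂.
Substitute: (2·5.2 + 1) ξ₂ = 195.8 → ξ₂ = 17.18 kmol/h, ξ₁ = 89.31 kmol/h.
Outlet amounts (n = n₀ + Σ ν·ξ):
  D: 333 − 2(89.31) − 1(17.18) = 137.2
  B: 0 + 1(89.31) = 89.31
  E: 0 + 1(17.18) = 17.18
  G: 0 + 2(17.18) = 34.35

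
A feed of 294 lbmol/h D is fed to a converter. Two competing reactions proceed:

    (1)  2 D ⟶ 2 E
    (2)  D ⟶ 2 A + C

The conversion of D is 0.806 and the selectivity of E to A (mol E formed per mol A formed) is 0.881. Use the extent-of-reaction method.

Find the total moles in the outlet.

Conversion of D: D consumed = 0.806 × 294 = 237 lbmol/h = 2ξ₁ + 1ξ₂.
Selectivity: 2ξ₁ / (2ξ₂) = 0.881 → ξ₁ = 0.881 ξ₂.
Substitute: (2·0.881 + 1) ξ₂ = 237 → ξ₂ = 85.79 lbmol/h, ξ₁ = 75.58 lbmol/h.
Outlet amounts (n = n₀ + Σ ν·ξ):
  D: 294 − 2(75.58) − 1(85.79) = 57.04
  E: 0 + 2(75.58) = 151.2
  A: 0 + 2(85.79) = 171.6
  C: 0 + 1(85.79) = 85.79
Total out = 57.04 + 151.2 + 171.6 + 85.79 = 465.6 lbmol/h.

466 lbmol/h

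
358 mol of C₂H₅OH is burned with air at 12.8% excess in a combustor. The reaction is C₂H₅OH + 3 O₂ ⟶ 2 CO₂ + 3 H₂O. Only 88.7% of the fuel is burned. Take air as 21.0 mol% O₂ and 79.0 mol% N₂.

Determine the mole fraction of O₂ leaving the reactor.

Stoichiometric O₂ = 3 × 358 = 1074 mol; O₂ fed = 1074 × 1.128 = 1211 mol.
N₂ fed = 1211 × 79/21 = 4557 mol.
Fuel reacted = 0.887 × 358 → ξ = 317.5 mol.
Outlet (n = n₀ + ν ξ):
  C₂H₅OH: 358 − 1(317.5) = 40.45
  O₂: 1211 − 3(317.5) = 258.8
  N₂: 4557 (inert)
  CO₂: 0 + 2(317.5) = 635.1
  H₂O: 0 + 3(317.5) = 952.6
Total out = 6444 mol; y_O₂ = 258.8 / 6444 = 0.04016.

0.0402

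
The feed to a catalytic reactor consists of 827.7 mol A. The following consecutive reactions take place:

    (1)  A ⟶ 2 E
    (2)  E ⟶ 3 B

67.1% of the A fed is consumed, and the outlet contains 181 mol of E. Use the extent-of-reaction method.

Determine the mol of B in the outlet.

Conversion of A: A consumed = 1ξ₁ = 0.671 × 827.7 → ξ₁ = 555.4 mol.
E balance: n_E = 0 + 2ξ₁ − 1ξ₂ = 181 → ξ₂ = (2·555.4 − 181)/1 = 929.8 mol.
Outlet amounts (n = n₀ + Σ ν·ξ):
  A: 827.7 − 1(555.4) = 272.3
  E: 0 + 2(555.4) − 1(929.8) = 181
  B: 0 + 3(929.8) = 2789

2790 mol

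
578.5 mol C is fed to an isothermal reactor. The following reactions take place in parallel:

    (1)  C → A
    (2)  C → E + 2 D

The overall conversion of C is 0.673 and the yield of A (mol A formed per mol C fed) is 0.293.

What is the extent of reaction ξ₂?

Yield of A: 1ξ₁ / 578.5 = 0.293 → ξ₁ = 169.5 mol.
Conversion of C: 1ξ₁ + 1ξ₂ = 0.673 × 578.5 = 389.3 → ξ₂ = 219.8 mol.
Outlet amounts (n = n₀ + Σ ν·ξ):
  C: 578.5 − 1(169.5) − 1(219.8) = 189.2
  A: 0 + 1(169.5) = 169.5
  E: 0 + 1(219.8) = 219.8
  D: 0 + 2(219.8) = 439.7

ξ₂ = 220 mol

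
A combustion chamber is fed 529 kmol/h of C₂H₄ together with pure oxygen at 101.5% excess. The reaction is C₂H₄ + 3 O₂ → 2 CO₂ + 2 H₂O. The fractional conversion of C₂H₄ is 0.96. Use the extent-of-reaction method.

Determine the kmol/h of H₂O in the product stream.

Stoichiometric O₂ = 3 × 529 = 1587 kmol/h; O₂ fed = 1587 × 2.015 = 3198 kmol/h.
Fuel reacted = 0.96 × 529 → ξ = 507.8 kmol/h.
Outlet (n = n₀ + ν ξ):
  C₂H₄: 529 − 1(507.8) = 21.16
  O₂: 3198 − 3(507.8) = 1674
  CO₂: 0 + 2(507.8) = 1016
  H₂O: 0 + 2(507.8) = 1016

1020 kmol/h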